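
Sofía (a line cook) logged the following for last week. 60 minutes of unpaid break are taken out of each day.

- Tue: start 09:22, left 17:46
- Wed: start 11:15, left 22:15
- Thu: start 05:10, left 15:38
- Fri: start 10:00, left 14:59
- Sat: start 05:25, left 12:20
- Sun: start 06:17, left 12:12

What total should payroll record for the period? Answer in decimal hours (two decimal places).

41.68 hours

Tue: 09:22–17:46 = 8 h 24 min; less 60 min break → 7 h 24 min
Wed: 11:15–22:15 = 11 h 0 min; less 60 min break → 10 h 0 min
Thu: 05:10–15:38 = 10 h 28 min; less 60 min break → 9 h 28 min
Fri: 10:00–14:59 = 4 h 59 min; less 60 min break → 3 h 59 min
Sat: 05:25–12:20 = 6 h 55 min; less 60 min break → 5 h 55 min
Sun: 06:17–12:12 = 5 h 55 min; less 60 min break → 4 h 55 min
Total: 7 h 24 min + 10 h 0 min + 9 h 28 min + 3 h 59 min + 5 h 55 min + 4 h 55 min = 41 h 41 min.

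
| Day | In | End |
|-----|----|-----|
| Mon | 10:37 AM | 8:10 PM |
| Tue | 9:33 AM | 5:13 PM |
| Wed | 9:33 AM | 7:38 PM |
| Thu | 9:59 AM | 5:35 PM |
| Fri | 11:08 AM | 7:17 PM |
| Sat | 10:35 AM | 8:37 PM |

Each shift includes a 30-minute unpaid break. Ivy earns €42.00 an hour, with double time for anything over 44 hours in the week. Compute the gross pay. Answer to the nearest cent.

Mon: 10:37 AM–8:10 PM = 9 h 33 min; less 30 min break → 9 h 3 min
Tue: 9:33 AM–5:13 PM = 7 h 40 min; less 30 min break → 7 h 10 min
Wed: 9:33 AM–7:38 PM = 10 h 5 min; less 30 min break → 9 h 35 min
Thu: 9:59 AM–5:35 PM = 7 h 36 min; less 30 min break → 7 h 6 min
Fri: 11:08 AM–7:17 PM = 8 h 9 min; less 30 min break → 7 h 39 min
Sat: 10:35 AM–8:37 PM = 10 h 2 min; less 30 min break → 9 h 32 min
Total worked: 50 h 5 min = 3005 min.
Regular 44 h 0 min = 2640 min at €42.00/h; overtime 6 h 5 min = 365 min at €84.00/h.
Pay = (2640 × €42.00 + 365 × €84.00) ÷ 60 = €2359.00.

€2359.00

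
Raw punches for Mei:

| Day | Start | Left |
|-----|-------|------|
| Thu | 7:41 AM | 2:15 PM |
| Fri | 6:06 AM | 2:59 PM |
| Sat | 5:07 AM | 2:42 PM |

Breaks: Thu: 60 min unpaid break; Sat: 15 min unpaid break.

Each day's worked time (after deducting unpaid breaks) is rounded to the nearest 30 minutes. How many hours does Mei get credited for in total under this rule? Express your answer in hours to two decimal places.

Thu: 7:41 AM–2:15 PM = 6 h 34 min − 60 min = 5 h 34 min → rounds to 5 h 30 min
Fri: 6:06 AM–2:59 PM = 8 h 53 min → rounds to 9 h 0 min
Sat: 5:07 AM–2:42 PM = 9 h 35 min − 15 min = 9 h 20 min → rounds to 9 h 30 min
Total credited: 24 h 0 min.

24.00 hours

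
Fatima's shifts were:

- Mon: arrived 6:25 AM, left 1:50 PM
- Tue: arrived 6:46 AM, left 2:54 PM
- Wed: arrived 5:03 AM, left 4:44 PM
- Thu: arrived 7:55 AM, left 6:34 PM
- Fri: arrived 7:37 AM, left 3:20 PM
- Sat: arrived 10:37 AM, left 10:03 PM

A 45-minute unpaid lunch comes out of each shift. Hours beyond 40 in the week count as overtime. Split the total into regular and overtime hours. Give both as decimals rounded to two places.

Mon: 6:25 AM–1:50 PM = 7 h 25 min; less 45 min break → 6 h 40 min
Tue: 6:46 AM–2:54 PM = 8 h 8 min; less 45 min break → 7 h 23 min
Wed: 5:03 AM–4:44 PM = 11 h 41 min; less 45 min break → 10 h 56 min
Thu: 7:55 AM–6:34 PM = 10 h 39 min; less 45 min break → 9 h 54 min
Fri: 7:37 AM–3:20 PM = 7 h 43 min; less 45 min break → 6 h 58 min
Sat: 10:37 AM–10:03 PM = 11 h 26 min; less 45 min break → 10 h 41 min
Total worked: 52 h 32 min = 52.53 h.
Threshold 40 h → overtime 12 h 32 min, regular 40 h 0 min.

Regular 40.00 hours, overtime 12.53 hours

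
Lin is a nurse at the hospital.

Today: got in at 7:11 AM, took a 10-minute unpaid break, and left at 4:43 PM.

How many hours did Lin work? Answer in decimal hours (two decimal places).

9.37 hours

Today: 7:11 AM–4:43 PM = 9 h 32 min; less 10 min break → 9 h 22 min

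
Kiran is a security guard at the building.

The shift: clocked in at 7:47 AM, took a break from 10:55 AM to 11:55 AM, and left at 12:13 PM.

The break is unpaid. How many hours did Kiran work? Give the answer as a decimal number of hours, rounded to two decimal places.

3.43 hours

The shift: 7:47 AM–12:13 PM = 4 h 26 min; less 60 min break → 3 h 26 min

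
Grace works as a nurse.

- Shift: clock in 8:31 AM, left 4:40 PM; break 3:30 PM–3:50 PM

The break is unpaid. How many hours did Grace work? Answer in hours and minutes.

Shift: 8:31 AM–4:40 PM = 8 h 9 min; less 20 min break → 7 h 49 min

7 h 49 min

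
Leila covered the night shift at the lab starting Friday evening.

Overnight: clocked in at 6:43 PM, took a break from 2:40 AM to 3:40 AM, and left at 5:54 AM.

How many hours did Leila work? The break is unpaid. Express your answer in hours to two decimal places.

10.18 hours

Overnight: 6:43 PM → midnight = 5 h 17 min; midnight → 5:54 AM = 5 h 54 min; span 11 h 11 min; less 60 min break → 10 h 11 min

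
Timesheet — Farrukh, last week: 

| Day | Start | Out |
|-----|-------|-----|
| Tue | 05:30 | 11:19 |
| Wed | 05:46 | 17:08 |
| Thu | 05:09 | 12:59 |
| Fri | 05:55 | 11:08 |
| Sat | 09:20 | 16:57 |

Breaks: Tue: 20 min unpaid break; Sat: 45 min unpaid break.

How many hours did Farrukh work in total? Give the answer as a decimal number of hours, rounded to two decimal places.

36.77 hours

Tue: 05:30–11:19 = 5 h 49 min; less 20 min break → 5 h 29 min
Wed: 05:46–17:08 = 11 h 22 min
Thu: 05:09–12:59 = 7 h 50 min
Fri: 05:55–11:08 = 5 h 13 min
Sat: 09:20–16:57 = 7 h 37 min; less 45 min break → 6 h 52 min
Total: 5 h 29 min + 11 h 22 min + 7 h 50 min + 5 h 13 min + 6 h 52 min = 36 h 46 min.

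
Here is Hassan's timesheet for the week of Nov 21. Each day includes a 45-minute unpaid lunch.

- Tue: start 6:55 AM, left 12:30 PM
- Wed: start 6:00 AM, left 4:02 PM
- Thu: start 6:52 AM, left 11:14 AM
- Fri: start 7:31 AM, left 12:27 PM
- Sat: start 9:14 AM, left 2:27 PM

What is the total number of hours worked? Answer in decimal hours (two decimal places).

26.38 hours

Tue: 6:55 AM–12:30 PM = 5 h 35 min; less 45 min break → 4 h 50 min
Wed: 6:00 AM–4:02 PM = 10 h 2 min; less 45 min break → 9 h 17 min
Thu: 6:52 AM–11:14 AM = 4 h 22 min; less 45 min break → 3 h 37 min
Fri: 7:31 AM–12:27 PM = 4 h 56 min; less 45 min break → 4 h 11 min
Sat: 9:14 AM–2:27 PM = 5 h 13 min; less 45 min break → 4 h 28 min
Total: 4 h 50 min + 9 h 17 min + 3 h 37 min + 4 h 11 min + 4 h 28 min = 26 h 23 min.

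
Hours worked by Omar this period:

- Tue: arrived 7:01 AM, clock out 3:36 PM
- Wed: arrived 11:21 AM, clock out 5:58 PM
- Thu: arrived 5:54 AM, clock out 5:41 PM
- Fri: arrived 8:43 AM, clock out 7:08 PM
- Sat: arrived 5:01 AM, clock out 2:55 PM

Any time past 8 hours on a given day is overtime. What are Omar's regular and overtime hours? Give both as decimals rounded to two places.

Tue: 7:01 AM–3:36 PM = 8 h 35 min
Wed: 11:21 AM–5:58 PM = 6 h 37 min
Thu: 5:54 AM–5:41 PM = 11 h 47 min
Fri: 8:43 AM–7:08 PM = 10 h 25 min
Sat: 5:01 AM–2:55 PM = 9 h 54 min
Tue reg 8 h 0 min / OT 0 h 35 min; Wed reg 6 h 37 min / OT 0 h 0 min; Thu reg 8 h 0 min / OT 3 h 47 min; Fri reg 8 h 0 min / OT 2 h 25 min; Sat reg 8 h 0 min / OT 1 h 54 min.
Totals: regular 38 h 37 min, overtime 8 h 41 min.

Regular 38.62 hours, overtime 8.68 hours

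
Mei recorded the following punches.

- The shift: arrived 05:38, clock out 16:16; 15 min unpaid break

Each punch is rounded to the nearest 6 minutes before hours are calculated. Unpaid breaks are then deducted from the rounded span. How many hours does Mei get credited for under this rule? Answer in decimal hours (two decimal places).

The shift: in 05:38→05:36, out 16:16→16:18; 10 h 42 min − 15 min = 10 h 27 min

10.45 hours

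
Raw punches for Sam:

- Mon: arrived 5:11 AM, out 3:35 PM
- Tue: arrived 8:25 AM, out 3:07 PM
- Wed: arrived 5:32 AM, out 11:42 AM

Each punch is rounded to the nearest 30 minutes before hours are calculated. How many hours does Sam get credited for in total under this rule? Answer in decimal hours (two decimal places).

23.00 hours

Mon: in 5:11 AM→5:00 AM, out 3:35 PM→3:30 PM; 10 h 30 min
Tue: in 8:25 AM→8:30 AM, out 3:07 PM→3:00 PM; 6 h 30 min
Wed: in 5:32 AM→5:30 AM, out 11:42 AM→11:30 AM; 6 h 0 min
Total credited: 23 h 0 min.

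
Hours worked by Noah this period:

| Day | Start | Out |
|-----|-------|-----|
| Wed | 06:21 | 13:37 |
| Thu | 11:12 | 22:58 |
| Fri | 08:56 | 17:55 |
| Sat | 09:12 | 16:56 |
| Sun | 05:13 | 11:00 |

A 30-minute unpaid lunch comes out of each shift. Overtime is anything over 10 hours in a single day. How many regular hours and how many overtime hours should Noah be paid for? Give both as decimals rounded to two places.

Regular 37.77 hours, overtime 1.27 hours

Wed: 06:21–13:37 = 7 h 16 min; less 30 min break → 6 h 46 min
Thu: 11:12–22:58 = 11 h 46 min; less 30 min break → 11 h 16 min
Fri: 08:56–17:55 = 8 h 59 min; less 30 min break → 8 h 29 min
Sat: 09:12–16:56 = 7 h 44 min; less 30 min break → 7 h 14 min
Sun: 05:13–11:00 = 5 h 47 min; less 30 min break → 5 h 17 min
Wed reg 6 h 46 min / OT 0 h 0 min; Thu reg 10 h 0 min / OT 1 h 16 min; Fri reg 8 h 29 min / OT 0 h 0 min; Sat reg 7 h 14 min / OT 0 h 0 min; Sun reg 5 h 17 min / OT 0 h 0 min.
Totals: regular 37 h 46 min, overtime 1 h 16 min.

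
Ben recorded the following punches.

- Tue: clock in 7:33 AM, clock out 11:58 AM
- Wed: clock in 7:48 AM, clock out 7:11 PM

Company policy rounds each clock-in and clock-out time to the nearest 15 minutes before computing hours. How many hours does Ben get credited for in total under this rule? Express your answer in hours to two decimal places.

Tue: in 7:33 AM→7:30 AM, out 11:58 AM→12:00 PM; 4 h 30 min
Wed: in 7:48 AM→7:45 AM, out 7:11 PM→7:15 PM; 11 h 30 min
Total credited: 16 h 0 min.

16.00 hours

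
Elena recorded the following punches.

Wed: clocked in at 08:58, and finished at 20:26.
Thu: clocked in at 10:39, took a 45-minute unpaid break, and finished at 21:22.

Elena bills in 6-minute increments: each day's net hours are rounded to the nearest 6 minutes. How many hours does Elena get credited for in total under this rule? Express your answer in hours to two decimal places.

21.50 hours

Wed: 08:58–20:26 = 11 h 28 min → rounds to 11 h 30 min
Thu: 10:39–21:22 = 10 h 43 min − 45 min = 9 h 58 min → rounds to 10 h 0 min
Total credited: 21 h 30 min.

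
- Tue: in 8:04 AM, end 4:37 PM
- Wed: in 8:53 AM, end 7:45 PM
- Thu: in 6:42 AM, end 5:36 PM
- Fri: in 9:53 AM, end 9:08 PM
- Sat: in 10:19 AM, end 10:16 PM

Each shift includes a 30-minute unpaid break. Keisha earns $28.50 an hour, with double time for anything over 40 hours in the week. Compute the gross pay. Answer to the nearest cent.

$1767.95

Tue: 8:04 AM–4:37 PM = 8 h 33 min; less 30 min break → 8 h 3 min
Wed: 8:53 AM–7:45 PM = 10 h 52 min; less 30 min break → 10 h 22 min
Thu: 6:42 AM–5:36 PM = 10 h 54 min; less 30 min break → 10 h 24 min
Fri: 9:53 AM–9:08 PM = 11 h 15 min; less 30 min break → 10 h 45 min
Sat: 10:19 AM–10:16 PM = 11 h 57 min; less 30 min break → 11 h 27 min
Total worked: 51 h 1 min = 3061 min.
Regular 40 h 0 min = 2400 min at $28.50/h; overtime 11 h 1 min = 661 min at $57.00/h.
Pay = (2400 × $28.50 + 661 × $57.00) ÷ 60 = $1767.95.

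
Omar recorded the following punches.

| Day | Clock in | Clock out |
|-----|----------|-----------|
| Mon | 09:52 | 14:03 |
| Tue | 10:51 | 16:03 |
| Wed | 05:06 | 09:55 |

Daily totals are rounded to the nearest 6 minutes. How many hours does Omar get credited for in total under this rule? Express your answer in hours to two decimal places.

14.20 hours

Mon: 09:52–14:03 = 4 h 11 min → rounds to 4 h 12 min
Tue: 10:51–16:03 = 5 h 12 min → rounds to 5 h 12 min
Wed: 05:06–09:55 = 4 h 49 min → rounds to 4 h 48 min
Total credited: 14 h 12 min.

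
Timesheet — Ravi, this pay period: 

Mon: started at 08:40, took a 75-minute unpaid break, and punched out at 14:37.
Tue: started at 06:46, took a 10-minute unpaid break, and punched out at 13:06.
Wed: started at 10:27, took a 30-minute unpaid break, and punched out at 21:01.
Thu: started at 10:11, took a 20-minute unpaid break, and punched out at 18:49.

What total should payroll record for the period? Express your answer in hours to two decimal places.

Mon: 08:40–14:37 = 5 h 57 min; less 75 min break → 4 h 42 min
Tue: 06:46–13:06 = 6 h 20 min; less 10 min break → 6 h 10 min
Wed: 10:27–21:01 = 10 h 34 min; less 30 min break → 10 h 4 min
Thu: 10:11–18:49 = 8 h 38 min; less 20 min break → 8 h 18 min
Total: 4 h 42 min + 6 h 10 min + 10 h 4 min + 8 h 18 min = 29 h 14 min.

29.23 hours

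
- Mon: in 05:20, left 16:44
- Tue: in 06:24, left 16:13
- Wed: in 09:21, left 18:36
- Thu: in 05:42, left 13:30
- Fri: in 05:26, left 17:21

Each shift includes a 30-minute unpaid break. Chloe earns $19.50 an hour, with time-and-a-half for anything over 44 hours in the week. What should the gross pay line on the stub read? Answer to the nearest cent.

$965.74

Mon: 05:20–16:44 = 11 h 24 min; less 30 min break → 10 h 54 min
Tue: 06:24–16:13 = 9 h 49 min; less 30 min break → 9 h 19 min
Wed: 09:21–18:36 = 9 h 15 min; less 30 min break → 8 h 45 min
Thu: 05:42–13:30 = 7 h 48 min; less 30 min break → 7 h 18 min
Fri: 05:26–17:21 = 11 h 55 min; less 30 min break → 11 h 25 min
Total worked: 47 h 41 min = 2861 min.
Regular 44 h 0 min = 2640 min at $19.50/h; overtime 3 h 41 min = 221 min at $29.25/h.
Pay = (2640 × $19.50 + 221 × $29.25) ÷ 60 = $965.74.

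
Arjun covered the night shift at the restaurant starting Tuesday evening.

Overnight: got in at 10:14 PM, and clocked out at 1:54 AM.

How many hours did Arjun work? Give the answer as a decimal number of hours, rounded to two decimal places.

3.67 hours

Overnight: 10:14 PM → midnight = 1 h 46 min; midnight → 1:54 AM = 1 h 54 min; span 3 h 40 min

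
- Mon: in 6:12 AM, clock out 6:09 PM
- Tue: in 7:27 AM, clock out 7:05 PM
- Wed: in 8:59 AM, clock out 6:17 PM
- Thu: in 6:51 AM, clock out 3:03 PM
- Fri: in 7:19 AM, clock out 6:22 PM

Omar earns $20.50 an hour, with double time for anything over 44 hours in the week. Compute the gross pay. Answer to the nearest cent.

Mon: 6:12 AM–6:09 PM = 11 h 57 min
Tue: 7:27 AM–7:05 PM = 11 h 38 min
Wed: 8:59 AM–6:17 PM = 9 h 18 min
Thu: 6:51 AM–3:03 PM = 8 h 12 min
Fri: 7:19 AM–6:22 PM = 11 h 3 min
Total worked: 52 h 8 min = 3128 min.
Regular 44 h 0 min = 2640 min at $20.50/h; overtime 8 h 8 min = 488 min at $41.00/h.
Pay = (2640 × $20.50 + 488 × $41.00) ÷ 60 = $1235.47.

$1235.47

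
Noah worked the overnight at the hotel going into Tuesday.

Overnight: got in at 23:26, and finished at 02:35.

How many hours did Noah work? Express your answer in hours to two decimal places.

Overnight: 23:26 → midnight = 0 h 34 min; midnight → 02:35 = 2 h 35 min; span 3 h 9 min

3.15 hours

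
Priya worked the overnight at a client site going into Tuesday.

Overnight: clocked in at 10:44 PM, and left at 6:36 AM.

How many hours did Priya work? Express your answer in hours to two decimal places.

7.87 hours

Overnight: 10:44 PM → midnight = 1 h 16 min; midnight → 6:36 AM = 6 h 36 min; span 7 h 52 min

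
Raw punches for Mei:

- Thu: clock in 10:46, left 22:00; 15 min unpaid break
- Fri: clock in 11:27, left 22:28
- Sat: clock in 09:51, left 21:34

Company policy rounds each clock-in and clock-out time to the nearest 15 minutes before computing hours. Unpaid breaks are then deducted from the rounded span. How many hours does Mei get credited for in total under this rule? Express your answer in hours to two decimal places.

Thu: in 10:46→10:45, out 22:00→22:00; 11 h 15 min − 15 min = 11 h 0 min
Fri: in 11:27→11:30, out 22:28→22:30; 11 h 0 min
Sat: in 09:51→09:45, out 21:34→21:30; 11 h 45 min
Total credited: 33 h 45 min.

33.75 hours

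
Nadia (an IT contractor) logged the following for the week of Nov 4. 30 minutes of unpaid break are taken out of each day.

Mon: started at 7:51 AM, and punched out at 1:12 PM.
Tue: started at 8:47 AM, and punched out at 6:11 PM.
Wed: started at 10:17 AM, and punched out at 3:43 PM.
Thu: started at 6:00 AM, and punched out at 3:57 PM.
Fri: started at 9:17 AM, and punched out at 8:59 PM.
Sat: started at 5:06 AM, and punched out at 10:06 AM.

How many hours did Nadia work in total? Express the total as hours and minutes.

Mon: 7:51 AM–1:12 PM = 5 h 21 min; less 30 min break → 4 h 51 min
Tue: 8:47 AM–6:11 PM = 9 h 24 min; less 30 min break → 8 h 54 min
Wed: 10:17 AM–3:43 PM = 5 h 26 min; less 30 min break → 4 h 56 min
Thu: 6:00 AM–3:57 PM = 9 h 57 min; less 30 min break → 9 h 27 min
Fri: 9:17 AM–8:59 PM = 11 h 42 min; less 30 min break → 11 h 12 min
Sat: 5:06 AM–10:06 AM = 5 h 0 min; less 30 min break → 4 h 30 min
Total: 4 h 51 min + 8 h 54 min + 4 h 56 min + 9 h 27 min + 11 h 12 min + 4 h 30 min = 43 h 50 min.

43 h 50 min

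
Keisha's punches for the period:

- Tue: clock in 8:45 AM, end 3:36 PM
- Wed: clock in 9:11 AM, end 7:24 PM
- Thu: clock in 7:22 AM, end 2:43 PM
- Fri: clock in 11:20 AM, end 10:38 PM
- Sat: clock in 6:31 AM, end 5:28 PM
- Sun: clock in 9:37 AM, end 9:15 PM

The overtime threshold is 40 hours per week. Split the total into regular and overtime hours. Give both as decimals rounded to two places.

Tue: 8:45 AM–3:36 PM = 6 h 51 min
Wed: 9:11 AM–7:24 PM = 10 h 13 min
Thu: 7:22 AM–2:43 PM = 7 h 21 min
Fri: 11:20 AM–10:38 PM = 11 h 18 min
Sat: 6:31 AM–5:28 PM = 10 h 57 min
Sun: 9:37 AM–9:15 PM = 11 h 38 min
Total worked: 58 h 18 min = 58.30 h.
Threshold 40 h → overtime 18 h 18 min, regular 40 h 0 min.

Regular 40.00 hours, overtime 18.30 hours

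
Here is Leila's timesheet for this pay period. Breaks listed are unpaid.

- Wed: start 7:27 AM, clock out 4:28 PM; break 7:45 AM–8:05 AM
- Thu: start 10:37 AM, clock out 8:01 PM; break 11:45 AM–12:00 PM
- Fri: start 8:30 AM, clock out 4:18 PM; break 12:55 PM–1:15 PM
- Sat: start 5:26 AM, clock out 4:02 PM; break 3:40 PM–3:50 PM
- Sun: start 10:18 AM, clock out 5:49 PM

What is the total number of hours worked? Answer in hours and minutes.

43 h 15 min

Wed: 7:27 AM–4:28 PM = 9 h 1 min; less 20 min break → 8 h 41 min
Thu: 10:37 AM–8:01 PM = 9 h 24 min; less 15 min break → 9 h 9 min
Fri: 8:30 AM–4:18 PM = 7 h 48 min; less 20 min break → 7 h 28 min
Sat: 5:26 AM–4:02 PM = 10 h 36 min; less 10 min break → 10 h 26 min
Sun: 10:18 AM–5:49 PM = 7 h 31 min
Total: 8 h 41 min + 9 h 9 min + 7 h 28 min + 10 h 26 min + 7 h 31 min = 43 h 15 min.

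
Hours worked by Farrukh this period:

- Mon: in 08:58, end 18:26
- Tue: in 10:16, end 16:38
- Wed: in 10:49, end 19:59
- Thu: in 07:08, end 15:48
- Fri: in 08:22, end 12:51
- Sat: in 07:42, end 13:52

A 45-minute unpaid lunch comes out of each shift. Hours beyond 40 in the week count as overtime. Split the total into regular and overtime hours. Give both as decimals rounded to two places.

Regular 39.82 hours, overtime 0.00 hours

Mon: 08:58–18:26 = 9 h 28 min; less 45 min break → 8 h 43 min
Tue: 10:16–16:38 = 6 h 22 min; less 45 min break → 5 h 37 min
Wed: 10:49–19:59 = 9 h 10 min; less 45 min break → 8 h 25 min
Thu: 07:08–15:48 = 8 h 40 min; less 45 min break → 7 h 55 min
Fri: 08:22–12:51 = 4 h 29 min; less 45 min break → 3 h 44 min
Sat: 07:42–13:52 = 6 h 10 min; less 45 min break → 5 h 25 min
Total worked: 39 h 49 min = 39.82 h.
Threshold 40 h → overtime 0 h 0 min, regular 39 h 49 min.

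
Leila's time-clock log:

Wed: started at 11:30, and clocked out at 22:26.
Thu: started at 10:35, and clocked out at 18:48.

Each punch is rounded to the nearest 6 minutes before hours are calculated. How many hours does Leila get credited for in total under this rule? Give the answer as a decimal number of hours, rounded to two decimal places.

19.10 hours

Wed: in 11:30→11:30, out 22:26→22:24; 10 h 54 min
Thu: in 10:35→10:36, out 18:48→18:48; 8 h 12 min
Total credited: 19 h 6 min.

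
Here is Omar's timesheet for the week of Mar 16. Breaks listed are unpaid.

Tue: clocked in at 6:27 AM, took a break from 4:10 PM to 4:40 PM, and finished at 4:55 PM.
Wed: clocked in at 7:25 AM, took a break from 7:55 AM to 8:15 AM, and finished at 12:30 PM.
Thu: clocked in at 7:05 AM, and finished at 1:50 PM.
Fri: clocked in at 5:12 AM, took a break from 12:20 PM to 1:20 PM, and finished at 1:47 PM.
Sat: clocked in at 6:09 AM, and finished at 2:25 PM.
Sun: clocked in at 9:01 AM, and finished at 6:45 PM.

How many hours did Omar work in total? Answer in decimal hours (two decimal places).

47.05 hours

Tue: 6:27 AM–4:55 PM = 10 h 28 min; less 30 min break → 9 h 58 min
Wed: 7:25 AM–12:30 PM = 5 h 5 min; less 20 min break → 4 h 45 min
Thu: 7:05 AM–1:50 PM = 6 h 45 min
Fri: 5:12 AM–1:47 PM = 8 h 35 min; less 60 min break → 7 h 35 min
Sat: 6:09 AM–2:25 PM = 8 h 16 min
Sun: 9:01 AM–6:45 PM = 9 h 44 min
Total: 9 h 58 min + 4 h 45 min + 6 h 45 min + 7 h 35 min + 8 h 16 min + 9 h 44 min = 47 h 3 min.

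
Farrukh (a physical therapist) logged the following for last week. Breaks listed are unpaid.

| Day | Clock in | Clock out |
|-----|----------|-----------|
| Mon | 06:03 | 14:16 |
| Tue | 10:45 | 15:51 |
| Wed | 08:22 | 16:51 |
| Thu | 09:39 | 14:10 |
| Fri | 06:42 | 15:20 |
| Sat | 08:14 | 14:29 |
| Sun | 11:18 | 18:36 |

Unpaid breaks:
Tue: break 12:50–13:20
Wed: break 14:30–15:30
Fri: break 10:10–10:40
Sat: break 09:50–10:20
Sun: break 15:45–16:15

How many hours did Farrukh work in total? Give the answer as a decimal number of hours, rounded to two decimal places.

Mon: 06:03–14:16 = 8 h 13 min
Tue: 10:45–15:51 = 5 h 6 min; less 30 min break → 4 h 36 min
Wed: 08:22–16:51 = 8 h 29 min; less 60 min break → 7 h 29 min
Thu: 09:39–14:10 = 4 h 31 min
Fri: 06:42–15:20 = 8 h 38 min; less 30 min break → 8 h 8 min
Sat: 08:14–14:29 = 6 h 15 min; less 30 min break → 5 h 45 min
Sun: 11:18–18:36 = 7 h 18 min; less 30 min break → 6 h 48 min
Total: 8 h 13 min + 4 h 36 min + 7 h 29 min + 4 h 31 min + 8 h 8 min + 5 h 45 min + 6 h 48 min = 45 h 30 min.

45.50 hours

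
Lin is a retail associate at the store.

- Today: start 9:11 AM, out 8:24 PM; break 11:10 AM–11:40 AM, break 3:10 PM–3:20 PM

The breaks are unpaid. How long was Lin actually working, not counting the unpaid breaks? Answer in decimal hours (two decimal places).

10.55 hours

Today: 9:11 AM–8:24 PM = 11 h 13 min; less 40 min break → 10 h 33 min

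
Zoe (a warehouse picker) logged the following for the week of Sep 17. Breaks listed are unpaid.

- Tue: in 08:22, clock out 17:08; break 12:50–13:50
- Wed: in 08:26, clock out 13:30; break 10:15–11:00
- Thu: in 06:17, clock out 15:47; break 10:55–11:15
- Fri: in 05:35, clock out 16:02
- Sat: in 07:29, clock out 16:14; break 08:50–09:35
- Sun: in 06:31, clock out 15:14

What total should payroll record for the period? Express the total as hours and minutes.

48 h 25 min

Tue: 08:22–17:08 = 8 h 46 min; less 60 min break → 7 h 46 min
Wed: 08:26–13:30 = 5 h 4 min; less 45 min break → 4 h 19 min
Thu: 06:17–15:47 = 9 h 30 min; less 20 min break → 9 h 10 min
Fri: 05:35–16:02 = 10 h 27 min
Sat: 07:29–16:14 = 8 h 45 min; less 45 min break → 8 h 0 min
Sun: 06:31–15:14 = 8 h 43 min
Total: 7 h 46 min + 4 h 19 min + 9 h 10 min + 10 h 27 min + 8 h 0 min + 8 h 43 min = 48 h 25 min.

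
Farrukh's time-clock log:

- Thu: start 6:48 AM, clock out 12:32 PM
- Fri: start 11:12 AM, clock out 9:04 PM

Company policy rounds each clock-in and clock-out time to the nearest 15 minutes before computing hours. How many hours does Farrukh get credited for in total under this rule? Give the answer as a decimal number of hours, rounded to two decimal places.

Thu: in 6:48 AM→6:45 AM, out 12:32 PM→12:30 PM; 5 h 45 min
Fri: in 11:12 AM→11:15 AM, out 9:04 PM→9:00 PM; 9 h 45 min
Total credited: 15 h 30 min.

15.50 hours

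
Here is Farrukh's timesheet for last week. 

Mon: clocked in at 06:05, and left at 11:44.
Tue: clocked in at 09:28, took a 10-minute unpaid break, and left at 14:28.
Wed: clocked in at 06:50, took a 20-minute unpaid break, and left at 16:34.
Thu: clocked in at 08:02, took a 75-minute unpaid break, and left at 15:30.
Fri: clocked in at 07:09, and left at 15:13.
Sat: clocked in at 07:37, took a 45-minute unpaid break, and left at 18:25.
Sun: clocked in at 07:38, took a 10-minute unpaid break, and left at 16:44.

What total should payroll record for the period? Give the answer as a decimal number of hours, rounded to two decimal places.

53.15 hours

Mon: 06:05–11:44 = 5 h 39 min
Tue: 09:28–14:28 = 5 h 0 min; less 10 min break → 4 h 50 min
Wed: 06:50–16:34 = 9 h 44 min; less 20 min break → 9 h 24 min
Thu: 08:02–15:30 = 7 h 28 min; less 75 min break → 6 h 13 min
Fri: 07:09–15:13 = 8 h 4 min
Sat: 07:37–18:25 = 10 h 48 min; less 45 min break → 10 h 3 min
Sun: 07:38–16:44 = 9 h 6 min; less 10 min break → 8 h 56 min
Total: 5 h 39 min + 4 h 50 min + 9 h 24 min + 6 h 13 min + 8 h 4 min + 10 h 3 min + 8 h 56 min = 53 h 9 min.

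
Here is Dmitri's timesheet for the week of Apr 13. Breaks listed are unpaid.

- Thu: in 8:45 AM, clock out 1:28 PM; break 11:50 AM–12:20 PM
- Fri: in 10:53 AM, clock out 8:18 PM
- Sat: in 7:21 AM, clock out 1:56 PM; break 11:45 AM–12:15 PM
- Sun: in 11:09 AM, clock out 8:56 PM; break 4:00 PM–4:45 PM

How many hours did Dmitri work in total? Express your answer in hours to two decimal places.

28.75 hours

Thu: 8:45 AM–1:28 PM = 4 h 43 min; less 30 min break → 4 h 13 min
Fri: 10:53 AM–8:18 PM = 9 h 25 min
Sat: 7:21 AM–1:56 PM = 6 h 35 min; less 30 min break → 6 h 5 min
Sun: 11:09 AM–8:56 PM = 9 h 47 min; less 45 min break → 9 h 2 min
Total: 4 h 13 min + 9 h 25 min + 6 h 5 min + 9 h 2 min = 28 h 45 min.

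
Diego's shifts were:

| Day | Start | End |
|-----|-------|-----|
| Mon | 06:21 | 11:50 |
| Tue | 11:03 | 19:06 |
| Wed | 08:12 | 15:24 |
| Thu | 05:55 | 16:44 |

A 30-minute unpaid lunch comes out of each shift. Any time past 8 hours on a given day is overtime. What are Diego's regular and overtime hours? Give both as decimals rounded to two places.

Mon: 06:21–11:50 = 5 h 29 min; less 30 min break → 4 h 59 min
Tue: 11:03–19:06 = 8 h 3 min; less 30 min break → 7 h 33 min
Wed: 08:12–15:24 = 7 h 12 min; less 30 min break → 6 h 42 min
Thu: 05:55–16:44 = 10 h 49 min; less 30 min break → 10 h 19 min
Mon reg 4 h 59 min / OT 0 h 0 min; Tue reg 7 h 33 min / OT 0 h 0 min; Wed reg 6 h 42 min / OT 0 h 0 min; Thu reg 8 h 0 min / OT 2 h 19 min.
Totals: regular 27 h 14 min, overtime 2 h 19 min.

Regular 27.23 hours, overtime 2.32 hours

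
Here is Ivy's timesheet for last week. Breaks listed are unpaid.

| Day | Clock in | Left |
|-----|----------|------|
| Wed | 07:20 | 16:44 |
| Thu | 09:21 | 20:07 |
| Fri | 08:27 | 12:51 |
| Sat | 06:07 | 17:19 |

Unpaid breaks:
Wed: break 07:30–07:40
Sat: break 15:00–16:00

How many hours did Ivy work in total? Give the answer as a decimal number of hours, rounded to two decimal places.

34.60 hours

Wed: 07:20–16:44 = 9 h 24 min; less 10 min break → 9 h 14 min
Thu: 09:21–20:07 = 10 h 46 min
Fri: 08:27–12:51 = 4 h 24 min
Sat: 06:07–17:19 = 11 h 12 min; less 60 min break → 10 h 12 min
Total: 9 h 14 min + 10 h 46 min + 4 h 24 min + 10 h 12 min = 34 h 36 min.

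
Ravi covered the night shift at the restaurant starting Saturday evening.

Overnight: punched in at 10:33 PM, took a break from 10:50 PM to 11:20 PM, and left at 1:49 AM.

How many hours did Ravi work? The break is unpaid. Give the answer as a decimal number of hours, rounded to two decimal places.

Overnight: 10:33 PM → midnight = 1 h 27 min; midnight → 1:49 AM = 1 h 49 min; span 3 h 16 min; less 30 min break → 2 h 46 min

2.77 hours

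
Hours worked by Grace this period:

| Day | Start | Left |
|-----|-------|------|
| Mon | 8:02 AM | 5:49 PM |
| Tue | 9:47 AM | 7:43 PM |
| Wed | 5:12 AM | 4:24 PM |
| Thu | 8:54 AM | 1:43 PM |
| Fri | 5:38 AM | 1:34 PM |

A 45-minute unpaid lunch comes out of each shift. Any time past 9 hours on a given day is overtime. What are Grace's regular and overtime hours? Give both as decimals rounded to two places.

Mon: 8:02 AM–5:49 PM = 9 h 47 min; less 45 min break → 9 h 2 min
Tue: 9:47 AM–7:43 PM = 9 h 56 min; less 45 min break → 9 h 11 min
Wed: 5:12 AM–4:24 PM = 11 h 12 min; less 45 min break → 10 h 27 min
Thu: 8:54 AM–1:43 PM = 4 h 49 min; less 45 min break → 4 h 4 min
Fri: 5:38 AM–1:34 PM = 7 h 56 min; less 45 min break → 7 h 11 min
Mon reg 9 h 0 min / OT 0 h 2 min; Tue reg 9 h 0 min / OT 0 h 11 min; Wed reg 9 h 0 min / OT 1 h 27 min; Thu reg 4 h 4 min / OT 0 h 0 min; Fri reg 7 h 11 min / OT 0 h 0 min.
Totals: regular 38 h 15 min, overtime 1 h 40 min.

Regular 38.25 hours, overtime 1.67 hours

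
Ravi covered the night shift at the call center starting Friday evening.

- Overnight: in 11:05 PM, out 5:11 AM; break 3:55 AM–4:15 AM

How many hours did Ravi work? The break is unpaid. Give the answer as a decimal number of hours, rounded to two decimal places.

Overnight: 11:05 PM → midnight = 0 h 55 min; midnight → 5:11 AM = 5 h 11 min; span 6 h 6 min; less 20 min break → 5 h 46 min

5.77 hours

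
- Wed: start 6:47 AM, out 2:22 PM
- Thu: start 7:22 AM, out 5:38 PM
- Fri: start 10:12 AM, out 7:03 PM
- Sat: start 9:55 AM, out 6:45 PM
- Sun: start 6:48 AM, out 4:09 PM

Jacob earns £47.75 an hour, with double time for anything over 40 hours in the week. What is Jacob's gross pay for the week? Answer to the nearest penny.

£2376.36

Wed: 6:47 AM–2:22 PM = 7 h 35 min
Thu: 7:22 AM–5:38 PM = 10 h 16 min
Fri: 10:12 AM–7:03 PM = 8 h 51 min
Sat: 9:55 AM–6:45 PM = 8 h 50 min
Sun: 6:48 AM–4:09 PM = 9 h 21 min
Total worked: 44 h 53 min = 2693 min.
Regular 40 h 0 min = 2400 min at £47.75/h; overtime 4 h 53 min = 293 min at £95.50/h.
Pay = (2400 × £47.75 + 293 × £95.50) ÷ 60 = £2376.36.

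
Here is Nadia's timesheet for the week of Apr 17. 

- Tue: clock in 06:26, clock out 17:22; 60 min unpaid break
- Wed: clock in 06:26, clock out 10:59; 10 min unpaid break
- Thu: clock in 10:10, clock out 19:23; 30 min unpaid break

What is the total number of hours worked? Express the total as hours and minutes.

23 h 2 min

Tue: 06:26–17:22 = 10 h 56 min; less 60 min break → 9 h 56 min
Wed: 06:26–10:59 = 4 h 33 min; less 10 min break → 4 h 23 min
Thu: 10:10–19:23 = 9 h 13 min; less 30 min break → 8 h 43 min
Total: 9 h 56 min + 4 h 23 min + 8 h 43 min = 23 h 2 min.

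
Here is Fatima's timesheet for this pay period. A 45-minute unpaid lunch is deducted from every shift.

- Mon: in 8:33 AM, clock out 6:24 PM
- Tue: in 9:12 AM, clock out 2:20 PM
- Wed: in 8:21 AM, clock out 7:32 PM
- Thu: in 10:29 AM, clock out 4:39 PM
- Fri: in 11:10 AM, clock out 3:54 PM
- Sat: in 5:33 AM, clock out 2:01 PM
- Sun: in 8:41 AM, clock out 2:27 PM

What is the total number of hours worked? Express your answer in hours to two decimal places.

Mon: 8:33 AM–6:24 PM = 9 h 51 min; less 45 min break → 9 h 6 min
Tue: 9:12 AM–2:20 PM = 5 h 8 min; less 45 min break → 4 h 23 min
Wed: 8:21 AM–7:32 PM = 11 h 11 min; less 45 min break → 10 h 26 min
Thu: 10:29 AM–4:39 PM = 6 h 10 min; less 45 min break → 5 h 25 min
Fri: 11:10 AM–3:54 PM = 4 h 44 min; less 45 min break → 3 h 59 min
Sat: 5:33 AM–2:01 PM = 8 h 28 min; less 45 min break → 7 h 43 min
Sun: 8:41 AM–2:27 PM = 5 h 46 min; less 45 min break → 5 h 1 min
Total: 9 h 6 min + 4 h 23 min + 10 h 26 min + 5 h 25 min + 3 h 59 min + 7 h 43 min + 5 h 1 min = 46 h 3 min.

46.05 hours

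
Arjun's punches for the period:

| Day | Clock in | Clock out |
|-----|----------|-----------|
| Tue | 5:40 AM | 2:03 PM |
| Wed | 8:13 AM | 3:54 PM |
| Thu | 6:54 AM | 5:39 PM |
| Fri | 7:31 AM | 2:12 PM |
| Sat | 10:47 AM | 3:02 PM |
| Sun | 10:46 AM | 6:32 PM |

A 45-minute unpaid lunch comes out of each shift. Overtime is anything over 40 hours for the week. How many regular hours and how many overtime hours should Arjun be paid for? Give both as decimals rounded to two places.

Regular 40.00 hours, overtime 1.02 hours

Tue: 5:40 AM–2:03 PM = 8 h 23 min; less 45 min break → 7 h 38 min
Wed: 8:13 AM–3:54 PM = 7 h 41 min; less 45 min break → 6 h 56 min
Thu: 6:54 AM–5:39 PM = 10 h 45 min; less 45 min break → 10 h 0 min
Fri: 7:31 AM–2:12 PM = 6 h 41 min; less 45 min break → 5 h 56 min
Sat: 10:47 AM–3:02 PM = 4 h 15 min; less 45 min break → 3 h 30 min
Sun: 10:46 AM–6:32 PM = 7 h 46 min; less 45 min break → 7 h 1 min
Total worked: 41 h 1 min = 41.02 h.
Threshold 40 h → overtime 1 h 1 min, regular 40 h 0 min.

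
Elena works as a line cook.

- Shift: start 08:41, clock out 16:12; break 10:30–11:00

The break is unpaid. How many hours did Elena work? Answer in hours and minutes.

7 h 1 min

Shift: 08:41–16:12 = 7 h 31 min; less 30 min break → 7 h 1 min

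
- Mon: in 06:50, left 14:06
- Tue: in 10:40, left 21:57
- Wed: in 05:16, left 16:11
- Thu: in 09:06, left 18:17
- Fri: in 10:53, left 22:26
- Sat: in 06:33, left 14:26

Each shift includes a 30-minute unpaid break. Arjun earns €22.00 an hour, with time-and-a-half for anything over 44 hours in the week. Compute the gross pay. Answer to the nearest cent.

€1333.75

Mon: 06:50–14:06 = 7 h 16 min; less 30 min break → 6 h 46 min
Tue: 10:40–21:57 = 11 h 17 min; less 30 min break → 10 h 47 min
Wed: 05:16–16:11 = 10 h 55 min; less 30 min break → 10 h 25 min
Thu: 09:06–18:17 = 9 h 11 min; less 30 min break → 8 h 41 min
Fri: 10:53–22:26 = 11 h 33 min; less 30 min break → 11 h 3 min
Sat: 06:33–14:26 = 7 h 53 min; less 30 min break → 7 h 23 min
Total worked: 55 h 5 min = 3305 min.
Regular 44 h 0 min = 2640 min at €22.00/h; overtime 11 h 5 min = 665 min at €33.00/h.
Pay = (2640 × €22.00 + 665 × €33.00) ÷ 60 = €1333.75.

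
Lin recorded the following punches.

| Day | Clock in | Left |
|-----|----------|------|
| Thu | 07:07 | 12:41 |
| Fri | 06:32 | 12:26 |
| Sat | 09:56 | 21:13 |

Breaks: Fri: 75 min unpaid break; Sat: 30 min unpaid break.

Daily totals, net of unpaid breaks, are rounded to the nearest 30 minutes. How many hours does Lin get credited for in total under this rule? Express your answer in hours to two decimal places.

Thu: 07:07–12:41 = 5 h 34 min → rounds to 5 h 30 min
Fri: 06:32–12:26 = 5 h 54 min − 75 min = 4 h 39 min → rounds to 4 h 30 min
Sat: 09:56–21:13 = 11 h 17 min − 30 min = 10 h 47 min → rounds to 11 h 0 min
Total credited: 21 h 0 min.

21.00 hours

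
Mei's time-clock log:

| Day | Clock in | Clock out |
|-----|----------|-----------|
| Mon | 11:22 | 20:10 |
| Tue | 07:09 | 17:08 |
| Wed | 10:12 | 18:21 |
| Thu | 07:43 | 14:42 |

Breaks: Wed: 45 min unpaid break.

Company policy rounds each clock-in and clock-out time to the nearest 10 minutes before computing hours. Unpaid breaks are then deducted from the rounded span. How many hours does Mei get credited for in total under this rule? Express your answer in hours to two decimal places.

Mon: in 11:22→11:20, out 20:10→20:10; 8 h 50 min
Tue: in 07:09→07:10, out 17:08→17:10; 10 h 0 min
Wed: in 10:12→10:10, out 18:21→18:20; 8 h 10 min − 45 min = 7 h 25 min
Thu: in 07:43→07:40, out 14:42→14:40; 7 h 0 min
Total credited: 33 h 15 min.

33.25 hours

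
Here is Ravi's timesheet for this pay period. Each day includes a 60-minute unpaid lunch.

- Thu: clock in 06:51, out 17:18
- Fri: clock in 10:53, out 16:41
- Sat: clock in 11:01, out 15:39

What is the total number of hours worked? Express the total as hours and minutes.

Thu: 06:51–17:18 = 10 h 27 min; less 60 min break → 9 h 27 min
Fri: 10:53–16:41 = 5 h 48 min; less 60 min break → 4 h 48 min
Sat: 11:01–15:39 = 4 h 38 min; less 60 min break → 3 h 38 min
Total: 9 h 27 min + 4 h 48 min + 3 h 38 min = 17 h 53 min.

17 h 53 min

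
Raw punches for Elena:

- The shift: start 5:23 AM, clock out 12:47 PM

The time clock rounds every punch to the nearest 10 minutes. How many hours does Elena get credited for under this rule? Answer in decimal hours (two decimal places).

The shift: in 5:23 AM→5:20 AM, out 12:47 PM→12:50 PM; 7 h 30 min

7.50 hours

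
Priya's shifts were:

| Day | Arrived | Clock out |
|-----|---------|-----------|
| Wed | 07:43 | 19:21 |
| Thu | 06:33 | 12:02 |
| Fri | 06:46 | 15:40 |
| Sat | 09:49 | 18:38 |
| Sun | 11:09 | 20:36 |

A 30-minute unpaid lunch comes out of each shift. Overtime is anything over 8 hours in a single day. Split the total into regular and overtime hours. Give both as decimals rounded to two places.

Wed: 07:43–19:21 = 11 h 38 min; less 30 min break → 11 h 8 min
Thu: 06:33–12:02 = 5 h 29 min; less 30 min break → 4 h 59 min
Fri: 06:46–15:40 = 8 h 54 min; less 30 min break → 8 h 24 min
Sat: 09:49–18:38 = 8 h 49 min; less 30 min break → 8 h 19 min
Sun: 11:09–20:36 = 9 h 27 min; less 30 min break → 8 h 57 min
Wed reg 8 h 0 min / OT 3 h 8 min; Thu reg 4 h 59 min / OT 0 h 0 min; Fri reg 8 h 0 min / OT 0 h 24 min; Sat reg 8 h 0 min / OT 0 h 19 min; Sun reg 8 h 0 min / OT 0 h 57 min.
Totals: regular 36 h 59 min, overtime 4 h 48 min.

Regular 36.98 hours, overtime 4.80 hours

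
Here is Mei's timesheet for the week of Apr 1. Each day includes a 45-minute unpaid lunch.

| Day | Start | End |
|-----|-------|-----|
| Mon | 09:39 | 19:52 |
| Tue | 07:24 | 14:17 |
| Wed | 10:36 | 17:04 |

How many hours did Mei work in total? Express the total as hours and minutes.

21 h 19 min

Mon: 09:39–19:52 = 10 h 13 min; less 45 min break → 9 h 28 min
Tue: 07:24–14:17 = 6 h 53 min; less 45 min break → 6 h 8 min
Wed: 10:36–17:04 = 6 h 28 min; less 45 min break → 5 h 43 min
Total: 9 h 28 min + 6 h 8 min + 5 h 43 min = 21 h 19 min.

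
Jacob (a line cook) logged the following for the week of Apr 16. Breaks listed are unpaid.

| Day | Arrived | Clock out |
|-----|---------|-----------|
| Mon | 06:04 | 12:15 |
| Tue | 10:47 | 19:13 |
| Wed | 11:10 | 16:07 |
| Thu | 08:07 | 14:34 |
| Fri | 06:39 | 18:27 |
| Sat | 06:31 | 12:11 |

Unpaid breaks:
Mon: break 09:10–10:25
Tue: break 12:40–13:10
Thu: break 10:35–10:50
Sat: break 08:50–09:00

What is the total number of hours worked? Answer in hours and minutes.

Mon: 06:04–12:15 = 6 h 11 min; less 75 min break → 4 h 56 min
Tue: 10:47–19:13 = 8 h 26 min; less 30 min break → 7 h 56 min
Wed: 11:10–16:07 = 4 h 57 min
Thu: 08:07–14:34 = 6 h 27 min; less 15 min break → 6 h 12 min
Fri: 06:39–18:27 = 11 h 48 min
Sat: 06:31–12:11 = 5 h 40 min; less 10 min break → 5 h 30 min
Total: 4 h 56 min + 7 h 56 min + 4 h 57 min + 6 h 12 min + 11 h 48 min + 5 h 30 min = 41 h 19 min.

41 h 19 min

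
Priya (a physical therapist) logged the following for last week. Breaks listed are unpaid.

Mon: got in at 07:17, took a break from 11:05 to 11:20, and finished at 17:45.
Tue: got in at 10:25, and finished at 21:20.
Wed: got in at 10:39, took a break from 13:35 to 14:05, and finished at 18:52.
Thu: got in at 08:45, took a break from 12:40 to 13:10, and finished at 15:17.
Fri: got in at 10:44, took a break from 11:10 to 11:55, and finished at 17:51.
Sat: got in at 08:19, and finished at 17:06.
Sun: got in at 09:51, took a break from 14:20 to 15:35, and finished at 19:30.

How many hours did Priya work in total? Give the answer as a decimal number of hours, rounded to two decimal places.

Mon: 07:17–17:45 = 10 h 28 min; less 15 min break → 10 h 13 min
Tue: 10:25–21:20 = 10 h 55 min
Wed: 10:39–18:52 = 8 h 13 min; less 30 min break → 7 h 43 min
Thu: 08:45–15:17 = 6 h 32 min; less 30 min break → 6 h 2 min
Fri: 10:44–17:51 = 7 h 7 min; less 45 min break → 6 h 22 min
Sat: 08:19–17:06 = 8 h 47 min
Sun: 09:51–19:30 = 9 h 39 min; less 75 min break → 8 h 24 min
Total: 10 h 13 min + 10 h 55 min + 7 h 43 min + 6 h 2 min + 6 h 22 min + 8 h 47 min + 8 h 24 min = 58 h 26 min.

58.43 hours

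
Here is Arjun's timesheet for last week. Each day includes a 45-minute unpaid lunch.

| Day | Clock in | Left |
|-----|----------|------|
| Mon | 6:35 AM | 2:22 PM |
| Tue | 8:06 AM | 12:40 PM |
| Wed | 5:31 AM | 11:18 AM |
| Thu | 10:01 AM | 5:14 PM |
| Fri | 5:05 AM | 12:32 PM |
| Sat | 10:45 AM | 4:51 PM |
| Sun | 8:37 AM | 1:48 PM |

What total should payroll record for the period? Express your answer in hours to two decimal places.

38.83 hours

Mon: 6:35 AM–2:22 PM = 7 h 47 min; less 45 min break → 7 h 2 min
Tue: 8:06 AM–12:40 PM = 4 h 34 min; less 45 min break → 3 h 49 min
Wed: 5:31 AM–11:18 AM = 5 h 47 min; less 45 min break → 5 h 2 min
Thu: 10:01 AM–5:14 PM = 7 h 13 min; less 45 min break → 6 h 28 min
Fri: 5:05 AM–12:32 PM = 7 h 27 min; less 45 min break → 6 h 42 min
Sat: 10:45 AM–4:51 PM = 6 h 6 min; less 45 min break → 5 h 21 min
Sun: 8:37 AM–1:48 PM = 5 h 11 min; less 45 min break → 4 h 26 min
Total: 7 h 2 min + 3 h 49 min + 5 h 2 min + 6 h 28 min + 6 h 42 min + 5 h 21 min + 4 h 26 min = 38 h 50 min.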